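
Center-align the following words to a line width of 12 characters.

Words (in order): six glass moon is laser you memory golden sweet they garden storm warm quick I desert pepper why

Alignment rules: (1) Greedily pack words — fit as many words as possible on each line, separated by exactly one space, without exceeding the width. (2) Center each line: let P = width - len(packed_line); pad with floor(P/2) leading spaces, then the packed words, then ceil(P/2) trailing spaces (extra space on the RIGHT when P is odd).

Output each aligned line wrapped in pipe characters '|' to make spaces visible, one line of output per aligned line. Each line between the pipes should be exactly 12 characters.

Answer: | six glass  |
|  moon is   |
| laser you  |
|   memory   |
|golden sweet|
|they garden |
| storm warm |
|  quick I   |
|   desert   |
| pepper why |

Derivation:
Line 1: ['six', 'glass'] (min_width=9, slack=3)
Line 2: ['moon', 'is'] (min_width=7, slack=5)
Line 3: ['laser', 'you'] (min_width=9, slack=3)
Line 4: ['memory'] (min_width=6, slack=6)
Line 5: ['golden', 'sweet'] (min_width=12, slack=0)
Line 6: ['they', 'garden'] (min_width=11, slack=1)
Line 7: ['storm', 'warm'] (min_width=10, slack=2)
Line 8: ['quick', 'I'] (min_width=7, slack=5)
Line 9: ['desert'] (min_width=6, slack=6)
Line 10: ['pepper', 'why'] (min_width=10, slack=2)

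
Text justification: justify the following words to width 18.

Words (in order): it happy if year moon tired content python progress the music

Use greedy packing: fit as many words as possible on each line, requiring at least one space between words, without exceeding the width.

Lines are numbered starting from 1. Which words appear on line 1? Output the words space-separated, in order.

Line 1: ['it', 'happy', 'if', 'year'] (min_width=16, slack=2)
Line 2: ['moon', 'tired', 'content'] (min_width=18, slack=0)
Line 3: ['python', 'progress'] (min_width=15, slack=3)
Line 4: ['the', 'music'] (min_width=9, slack=9)

Answer: it happy if year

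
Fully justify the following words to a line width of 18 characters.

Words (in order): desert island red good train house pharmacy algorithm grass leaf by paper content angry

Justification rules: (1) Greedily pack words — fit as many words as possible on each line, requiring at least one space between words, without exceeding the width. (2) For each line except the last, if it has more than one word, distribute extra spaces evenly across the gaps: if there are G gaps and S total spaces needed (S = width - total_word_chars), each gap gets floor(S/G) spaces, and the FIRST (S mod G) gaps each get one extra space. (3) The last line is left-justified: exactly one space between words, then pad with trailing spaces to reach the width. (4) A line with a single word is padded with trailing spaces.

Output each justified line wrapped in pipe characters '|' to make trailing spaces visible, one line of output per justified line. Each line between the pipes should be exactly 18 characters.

Answer: |desert  island red|
|good  train  house|
|pharmacy algorithm|
|grass    leaf   by|
|paper      content|
|angry             |

Derivation:
Line 1: ['desert', 'island', 'red'] (min_width=17, slack=1)
Line 2: ['good', 'train', 'house'] (min_width=16, slack=2)
Line 3: ['pharmacy', 'algorithm'] (min_width=18, slack=0)
Line 4: ['grass', 'leaf', 'by'] (min_width=13, slack=5)
Line 5: ['paper', 'content'] (min_width=13, slack=5)
Line 6: ['angry'] (min_width=5, slack=13)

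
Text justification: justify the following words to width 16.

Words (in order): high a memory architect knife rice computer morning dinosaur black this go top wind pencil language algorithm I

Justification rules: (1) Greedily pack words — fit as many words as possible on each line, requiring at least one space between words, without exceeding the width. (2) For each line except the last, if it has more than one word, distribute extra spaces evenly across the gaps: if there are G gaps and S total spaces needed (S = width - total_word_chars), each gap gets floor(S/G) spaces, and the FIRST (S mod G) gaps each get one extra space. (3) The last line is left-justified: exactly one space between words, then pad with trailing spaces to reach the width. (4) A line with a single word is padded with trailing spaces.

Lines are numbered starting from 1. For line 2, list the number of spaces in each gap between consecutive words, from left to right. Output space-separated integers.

Line 1: ['high', 'a', 'memory'] (min_width=13, slack=3)
Line 2: ['architect', 'knife'] (min_width=15, slack=1)
Line 3: ['rice', 'computer'] (min_width=13, slack=3)
Line 4: ['morning', 'dinosaur'] (min_width=16, slack=0)
Line 5: ['black', 'this', 'go'] (min_width=13, slack=3)
Line 6: ['top', 'wind', 'pencil'] (min_width=15, slack=1)
Line 7: ['language'] (min_width=8, slack=8)
Line 8: ['algorithm', 'I'] (min_width=11, slack=5)

Answer: 2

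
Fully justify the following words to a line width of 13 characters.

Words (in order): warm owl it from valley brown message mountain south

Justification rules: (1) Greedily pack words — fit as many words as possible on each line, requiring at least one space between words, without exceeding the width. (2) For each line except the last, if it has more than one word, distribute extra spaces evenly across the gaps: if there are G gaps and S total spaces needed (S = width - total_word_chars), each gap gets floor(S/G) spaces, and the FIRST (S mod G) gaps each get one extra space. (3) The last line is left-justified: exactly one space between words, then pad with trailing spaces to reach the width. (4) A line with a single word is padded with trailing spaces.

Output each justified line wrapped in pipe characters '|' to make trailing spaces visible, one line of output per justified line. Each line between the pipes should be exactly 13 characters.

Answer: |warm  owl  it|
|from   valley|
|brown message|
|mountain     |
|south        |

Derivation:
Line 1: ['warm', 'owl', 'it'] (min_width=11, slack=2)
Line 2: ['from', 'valley'] (min_width=11, slack=2)
Line 3: ['brown', 'message'] (min_width=13, slack=0)
Line 4: ['mountain'] (min_width=8, slack=5)
Line 5: ['south'] (min_width=5, slack=8)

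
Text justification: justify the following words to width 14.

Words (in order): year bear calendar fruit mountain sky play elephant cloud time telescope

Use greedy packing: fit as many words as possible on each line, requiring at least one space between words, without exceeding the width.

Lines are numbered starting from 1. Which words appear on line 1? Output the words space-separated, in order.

Line 1: ['year', 'bear'] (min_width=9, slack=5)
Line 2: ['calendar', 'fruit'] (min_width=14, slack=0)
Line 3: ['mountain', 'sky'] (min_width=12, slack=2)
Line 4: ['play', 'elephant'] (min_width=13, slack=1)
Line 5: ['cloud', 'time'] (min_width=10, slack=4)
Line 6: ['telescope'] (min_width=9, slack=5)

Answer: year bear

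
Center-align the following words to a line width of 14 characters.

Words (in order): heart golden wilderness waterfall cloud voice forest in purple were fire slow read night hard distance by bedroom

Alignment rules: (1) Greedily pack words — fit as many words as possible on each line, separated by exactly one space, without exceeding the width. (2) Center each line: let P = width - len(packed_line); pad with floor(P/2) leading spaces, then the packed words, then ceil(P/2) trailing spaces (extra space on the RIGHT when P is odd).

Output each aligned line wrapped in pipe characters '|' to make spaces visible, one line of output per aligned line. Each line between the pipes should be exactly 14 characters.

Answer: | heart golden |
|  wilderness  |
|  waterfall   |
| cloud voice  |
|  forest in   |
| purple were  |
|fire slow read|
|  night hard  |
| distance by  |
|   bedroom    |

Derivation:
Line 1: ['heart', 'golden'] (min_width=12, slack=2)
Line 2: ['wilderness'] (min_width=10, slack=4)
Line 3: ['waterfall'] (min_width=9, slack=5)
Line 4: ['cloud', 'voice'] (min_width=11, slack=3)
Line 5: ['forest', 'in'] (min_width=9, slack=5)
Line 6: ['purple', 'were'] (min_width=11, slack=3)
Line 7: ['fire', 'slow', 'read'] (min_width=14, slack=0)
Line 8: ['night', 'hard'] (min_width=10, slack=4)
Line 9: ['distance', 'by'] (min_width=11, slack=3)
Line 10: ['bedroom'] (min_width=7, slack=7)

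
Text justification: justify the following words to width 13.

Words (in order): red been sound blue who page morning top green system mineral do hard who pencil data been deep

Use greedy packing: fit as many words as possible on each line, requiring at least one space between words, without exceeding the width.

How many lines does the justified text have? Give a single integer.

Answer: 9

Derivation:
Line 1: ['red', 'been'] (min_width=8, slack=5)
Line 2: ['sound', 'blue'] (min_width=10, slack=3)
Line 3: ['who', 'page'] (min_width=8, slack=5)
Line 4: ['morning', 'top'] (min_width=11, slack=2)
Line 5: ['green', 'system'] (min_width=12, slack=1)
Line 6: ['mineral', 'do'] (min_width=10, slack=3)
Line 7: ['hard', 'who'] (min_width=8, slack=5)
Line 8: ['pencil', 'data'] (min_width=11, slack=2)
Line 9: ['been', 'deep'] (min_width=9, slack=4)
Total lines: 9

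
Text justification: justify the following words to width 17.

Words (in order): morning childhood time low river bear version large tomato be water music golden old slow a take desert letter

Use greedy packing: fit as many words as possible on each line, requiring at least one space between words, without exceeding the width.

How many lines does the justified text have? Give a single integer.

Line 1: ['morning', 'childhood'] (min_width=17, slack=0)
Line 2: ['time', 'low', 'river'] (min_width=14, slack=3)
Line 3: ['bear', 'version'] (min_width=12, slack=5)
Line 4: ['large', 'tomato', 'be'] (min_width=15, slack=2)
Line 5: ['water', 'music'] (min_width=11, slack=6)
Line 6: ['golden', 'old', 'slow', 'a'] (min_width=17, slack=0)
Line 7: ['take', 'desert'] (min_width=11, slack=6)
Line 8: ['letter'] (min_width=6, slack=11)
Total lines: 8

Answer: 8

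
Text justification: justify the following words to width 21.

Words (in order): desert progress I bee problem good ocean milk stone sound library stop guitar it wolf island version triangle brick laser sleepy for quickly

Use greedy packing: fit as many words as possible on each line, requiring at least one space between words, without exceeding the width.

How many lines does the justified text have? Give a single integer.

Answer: 8

Derivation:
Line 1: ['desert', 'progress', 'I', 'bee'] (min_width=21, slack=0)
Line 2: ['problem', 'good', 'ocean'] (min_width=18, slack=3)
Line 3: ['milk', 'stone', 'sound'] (min_width=16, slack=5)
Line 4: ['library', 'stop', 'guitar'] (min_width=19, slack=2)
Line 5: ['it', 'wolf', 'island'] (min_width=14, slack=7)
Line 6: ['version', 'triangle'] (min_width=16, slack=5)
Line 7: ['brick', 'laser', 'sleepy'] (min_width=18, slack=3)
Line 8: ['for', 'quickly'] (min_width=11, slack=10)
Total lines: 8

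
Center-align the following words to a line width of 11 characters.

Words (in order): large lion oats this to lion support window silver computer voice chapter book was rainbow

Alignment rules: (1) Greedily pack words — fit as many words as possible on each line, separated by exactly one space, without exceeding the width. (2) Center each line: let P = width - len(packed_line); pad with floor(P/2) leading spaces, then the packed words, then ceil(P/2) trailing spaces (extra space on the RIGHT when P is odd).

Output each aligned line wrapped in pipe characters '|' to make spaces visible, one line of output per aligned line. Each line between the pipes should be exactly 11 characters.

Answer: |large lion |
| oats this |
|  to lion  |
|  support  |
|  window   |
|  silver   |
| computer  |
|   voice   |
|  chapter  |
| book was  |
|  rainbow  |

Derivation:
Line 1: ['large', 'lion'] (min_width=10, slack=1)
Line 2: ['oats', 'this'] (min_width=9, slack=2)
Line 3: ['to', 'lion'] (min_width=7, slack=4)
Line 4: ['support'] (min_width=7, slack=4)
Line 5: ['window'] (min_width=6, slack=5)
Line 6: ['silver'] (min_width=6, slack=5)
Line 7: ['computer'] (min_width=8, slack=3)
Line 8: ['voice'] (min_width=5, slack=6)
Line 9: ['chapter'] (min_width=7, slack=4)
Line 10: ['book', 'was'] (min_width=8, slack=3)
Line 11: ['rainbow'] (min_width=7, slack=4)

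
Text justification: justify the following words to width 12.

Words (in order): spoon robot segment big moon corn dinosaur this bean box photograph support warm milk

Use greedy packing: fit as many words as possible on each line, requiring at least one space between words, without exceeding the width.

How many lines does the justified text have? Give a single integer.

Answer: 9

Derivation:
Line 1: ['spoon', 'robot'] (min_width=11, slack=1)
Line 2: ['segment', 'big'] (min_width=11, slack=1)
Line 3: ['moon', 'corn'] (min_width=9, slack=3)
Line 4: ['dinosaur'] (min_width=8, slack=4)
Line 5: ['this', 'bean'] (min_width=9, slack=3)
Line 6: ['box'] (min_width=3, slack=9)
Line 7: ['photograph'] (min_width=10, slack=2)
Line 8: ['support', 'warm'] (min_width=12, slack=0)
Line 9: ['milk'] (min_width=4, slack=8)
Total lines: 9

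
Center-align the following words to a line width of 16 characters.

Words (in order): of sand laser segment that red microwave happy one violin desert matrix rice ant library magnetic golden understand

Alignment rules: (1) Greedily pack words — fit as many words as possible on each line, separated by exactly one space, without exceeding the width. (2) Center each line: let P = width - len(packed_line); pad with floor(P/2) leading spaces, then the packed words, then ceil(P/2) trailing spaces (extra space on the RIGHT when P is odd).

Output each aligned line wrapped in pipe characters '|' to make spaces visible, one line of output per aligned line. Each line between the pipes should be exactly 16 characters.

Answer: | of sand laser  |
|segment that red|
|microwave happy |
|   one violin   |
| desert matrix  |
|rice ant library|
|magnetic golden |
|   understand   |

Derivation:
Line 1: ['of', 'sand', 'laser'] (min_width=13, slack=3)
Line 2: ['segment', 'that', 'red'] (min_width=16, slack=0)
Line 3: ['microwave', 'happy'] (min_width=15, slack=1)
Line 4: ['one', 'violin'] (min_width=10, slack=6)
Line 5: ['desert', 'matrix'] (min_width=13, slack=3)
Line 6: ['rice', 'ant', 'library'] (min_width=16, slack=0)
Line 7: ['magnetic', 'golden'] (min_width=15, slack=1)
Line 8: ['understand'] (min_width=10, slack=6)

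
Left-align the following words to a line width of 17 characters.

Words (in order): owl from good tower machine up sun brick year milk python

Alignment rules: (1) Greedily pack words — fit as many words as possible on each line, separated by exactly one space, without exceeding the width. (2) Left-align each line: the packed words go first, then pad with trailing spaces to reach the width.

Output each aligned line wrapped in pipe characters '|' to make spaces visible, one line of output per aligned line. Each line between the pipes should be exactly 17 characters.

Line 1: ['owl', 'from', 'good'] (min_width=13, slack=4)
Line 2: ['tower', 'machine', 'up'] (min_width=16, slack=1)
Line 3: ['sun', 'brick', 'year'] (min_width=14, slack=3)
Line 4: ['milk', 'python'] (min_width=11, slack=6)

Answer: |owl from good    |
|tower machine up |
|sun brick year   |
|milk python      |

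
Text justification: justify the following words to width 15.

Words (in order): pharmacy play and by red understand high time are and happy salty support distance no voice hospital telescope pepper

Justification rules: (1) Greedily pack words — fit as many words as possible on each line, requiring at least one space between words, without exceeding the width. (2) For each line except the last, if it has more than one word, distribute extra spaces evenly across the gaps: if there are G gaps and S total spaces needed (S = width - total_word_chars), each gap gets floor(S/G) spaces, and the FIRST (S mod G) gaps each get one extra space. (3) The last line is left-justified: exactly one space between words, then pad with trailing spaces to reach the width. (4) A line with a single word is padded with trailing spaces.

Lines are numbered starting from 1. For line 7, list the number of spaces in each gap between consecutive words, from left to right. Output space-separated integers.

Answer: 5

Derivation:
Line 1: ['pharmacy', 'play'] (min_width=13, slack=2)
Line 2: ['and', 'by', 'red'] (min_width=10, slack=5)
Line 3: ['understand', 'high'] (min_width=15, slack=0)
Line 4: ['time', 'are', 'and'] (min_width=12, slack=3)
Line 5: ['happy', 'salty'] (min_width=11, slack=4)
Line 6: ['support'] (min_width=7, slack=8)
Line 7: ['distance', 'no'] (min_width=11, slack=4)
Line 8: ['voice', 'hospital'] (min_width=14, slack=1)
Line 9: ['telescope'] (min_width=9, slack=6)
Line 10: ['pepper'] (min_width=6, slack=9)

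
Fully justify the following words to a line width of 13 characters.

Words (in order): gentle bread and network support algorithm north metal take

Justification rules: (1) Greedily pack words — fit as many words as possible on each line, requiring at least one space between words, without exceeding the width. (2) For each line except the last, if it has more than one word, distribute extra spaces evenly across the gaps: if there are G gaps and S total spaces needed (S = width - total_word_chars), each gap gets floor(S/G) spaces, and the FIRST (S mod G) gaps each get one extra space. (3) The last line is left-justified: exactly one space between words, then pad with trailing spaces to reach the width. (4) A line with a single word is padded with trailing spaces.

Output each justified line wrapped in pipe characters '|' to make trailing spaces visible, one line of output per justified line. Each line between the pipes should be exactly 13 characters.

Answer: |gentle  bread|
|and   network|
|support      |
|algorithm    |
|north   metal|
|take         |

Derivation:
Line 1: ['gentle', 'bread'] (min_width=12, slack=1)
Line 2: ['and', 'network'] (min_width=11, slack=2)
Line 3: ['support'] (min_width=7, slack=6)
Line 4: ['algorithm'] (min_width=9, slack=4)
Line 5: ['north', 'metal'] (min_width=11, slack=2)
Line 6: ['take'] (min_width=4, slack=9)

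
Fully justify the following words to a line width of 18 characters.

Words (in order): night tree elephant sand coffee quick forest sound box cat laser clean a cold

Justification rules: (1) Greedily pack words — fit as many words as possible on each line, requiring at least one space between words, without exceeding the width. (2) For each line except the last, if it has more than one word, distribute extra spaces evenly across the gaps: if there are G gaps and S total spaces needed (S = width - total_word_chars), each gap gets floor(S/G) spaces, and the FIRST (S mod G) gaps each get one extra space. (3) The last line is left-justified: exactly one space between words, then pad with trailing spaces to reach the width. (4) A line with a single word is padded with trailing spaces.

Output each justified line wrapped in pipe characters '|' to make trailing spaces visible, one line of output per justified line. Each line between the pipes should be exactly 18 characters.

Line 1: ['night', 'tree'] (min_width=10, slack=8)
Line 2: ['elephant', 'sand'] (min_width=13, slack=5)
Line 3: ['coffee', 'quick'] (min_width=12, slack=6)
Line 4: ['forest', 'sound', 'box'] (min_width=16, slack=2)
Line 5: ['cat', 'laser', 'clean', 'a'] (min_width=17, slack=1)
Line 6: ['cold'] (min_width=4, slack=14)

Answer: |night         tree|
|elephant      sand|
|coffee       quick|
|forest  sound  box|
|cat  laser clean a|
|cold              |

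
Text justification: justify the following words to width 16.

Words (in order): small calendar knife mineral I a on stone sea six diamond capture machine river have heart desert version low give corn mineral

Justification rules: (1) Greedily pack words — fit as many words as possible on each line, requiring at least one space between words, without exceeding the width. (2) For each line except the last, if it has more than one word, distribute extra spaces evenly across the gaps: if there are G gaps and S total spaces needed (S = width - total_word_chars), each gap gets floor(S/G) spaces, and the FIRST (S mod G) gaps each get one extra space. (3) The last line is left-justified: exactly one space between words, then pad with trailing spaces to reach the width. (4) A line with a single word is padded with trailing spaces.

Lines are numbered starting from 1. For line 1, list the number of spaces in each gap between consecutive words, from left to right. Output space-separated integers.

Answer: 3

Derivation:
Line 1: ['small', 'calendar'] (min_width=14, slack=2)
Line 2: ['knife', 'mineral', 'I'] (min_width=15, slack=1)
Line 3: ['a', 'on', 'stone', 'sea'] (min_width=14, slack=2)
Line 4: ['six', 'diamond'] (min_width=11, slack=5)
Line 5: ['capture', 'machine'] (min_width=15, slack=1)
Line 6: ['river', 'have', 'heart'] (min_width=16, slack=0)
Line 7: ['desert', 'version'] (min_width=14, slack=2)
Line 8: ['low', 'give', 'corn'] (min_width=13, slack=3)
Line 9: ['mineral'] (min_width=7, slack=9)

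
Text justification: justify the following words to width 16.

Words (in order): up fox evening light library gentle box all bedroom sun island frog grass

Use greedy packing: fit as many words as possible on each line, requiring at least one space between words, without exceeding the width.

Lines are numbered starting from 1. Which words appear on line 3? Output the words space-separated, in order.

Line 1: ['up', 'fox', 'evening'] (min_width=14, slack=2)
Line 2: ['light', 'library'] (min_width=13, slack=3)
Line 3: ['gentle', 'box', 'all'] (min_width=14, slack=2)
Line 4: ['bedroom', 'sun'] (min_width=11, slack=5)
Line 5: ['island', 'frog'] (min_width=11, slack=5)
Line 6: ['grass'] (min_width=5, slack=11)

Answer: gentle box all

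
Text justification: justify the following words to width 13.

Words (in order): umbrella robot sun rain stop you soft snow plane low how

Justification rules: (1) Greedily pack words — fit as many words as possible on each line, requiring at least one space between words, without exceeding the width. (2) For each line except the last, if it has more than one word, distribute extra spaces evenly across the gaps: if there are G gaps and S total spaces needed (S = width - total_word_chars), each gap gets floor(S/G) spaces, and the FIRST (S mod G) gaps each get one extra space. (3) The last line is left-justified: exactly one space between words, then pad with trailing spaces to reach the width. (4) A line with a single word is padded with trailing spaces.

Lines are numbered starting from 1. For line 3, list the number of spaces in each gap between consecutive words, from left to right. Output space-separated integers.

Line 1: ['umbrella'] (min_width=8, slack=5)
Line 2: ['robot', 'sun'] (min_width=9, slack=4)
Line 3: ['rain', 'stop', 'you'] (min_width=13, slack=0)
Line 4: ['soft', 'snow'] (min_width=9, slack=4)
Line 5: ['plane', 'low', 'how'] (min_width=13, slack=0)

Answer: 1 1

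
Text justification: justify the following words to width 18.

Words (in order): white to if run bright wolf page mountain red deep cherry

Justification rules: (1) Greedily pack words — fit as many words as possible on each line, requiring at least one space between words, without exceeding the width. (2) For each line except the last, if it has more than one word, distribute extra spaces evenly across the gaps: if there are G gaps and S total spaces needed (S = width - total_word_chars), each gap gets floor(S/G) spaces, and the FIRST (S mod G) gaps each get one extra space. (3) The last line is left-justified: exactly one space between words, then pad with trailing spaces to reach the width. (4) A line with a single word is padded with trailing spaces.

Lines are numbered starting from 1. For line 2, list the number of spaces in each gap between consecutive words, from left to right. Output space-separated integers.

Line 1: ['white', 'to', 'if', 'run'] (min_width=15, slack=3)
Line 2: ['bright', 'wolf', 'page'] (min_width=16, slack=2)
Line 3: ['mountain', 'red', 'deep'] (min_width=17, slack=1)
Line 4: ['cherry'] (min_width=6, slack=12)

Answer: 2 2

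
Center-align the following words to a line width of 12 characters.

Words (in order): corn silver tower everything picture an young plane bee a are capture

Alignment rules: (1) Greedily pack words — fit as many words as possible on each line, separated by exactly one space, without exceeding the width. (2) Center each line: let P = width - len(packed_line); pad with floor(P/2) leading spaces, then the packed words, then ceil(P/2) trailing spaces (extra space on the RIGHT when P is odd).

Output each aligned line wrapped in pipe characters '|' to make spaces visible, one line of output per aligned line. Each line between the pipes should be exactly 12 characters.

Answer: |corn silver |
|   tower    |
| everything |
| picture an |
|young plane |
| bee a are  |
|  capture   |

Derivation:
Line 1: ['corn', 'silver'] (min_width=11, slack=1)
Line 2: ['tower'] (min_width=5, slack=7)
Line 3: ['everything'] (min_width=10, slack=2)
Line 4: ['picture', 'an'] (min_width=10, slack=2)
Line 5: ['young', 'plane'] (min_width=11, slack=1)
Line 6: ['bee', 'a', 'are'] (min_width=9, slack=3)
Line 7: ['capture'] (min_width=7, slack=5)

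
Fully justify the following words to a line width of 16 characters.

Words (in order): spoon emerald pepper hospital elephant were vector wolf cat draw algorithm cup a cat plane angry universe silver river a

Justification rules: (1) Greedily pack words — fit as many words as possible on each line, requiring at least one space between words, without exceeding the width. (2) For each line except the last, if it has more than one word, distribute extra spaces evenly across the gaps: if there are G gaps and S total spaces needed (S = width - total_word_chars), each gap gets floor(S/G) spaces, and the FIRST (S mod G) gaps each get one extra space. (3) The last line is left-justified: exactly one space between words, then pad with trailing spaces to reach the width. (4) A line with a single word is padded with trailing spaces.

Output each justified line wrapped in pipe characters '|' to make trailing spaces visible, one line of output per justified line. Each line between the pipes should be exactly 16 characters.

Answer: |spoon    emerald|
|pepper  hospital|
|elephant    were|
|vector  wolf cat|
|draw   algorithm|
|cup  a cat plane|
|angry   universe|
|silver river a  |

Derivation:
Line 1: ['spoon', 'emerald'] (min_width=13, slack=3)
Line 2: ['pepper', 'hospital'] (min_width=15, slack=1)
Line 3: ['elephant', 'were'] (min_width=13, slack=3)
Line 4: ['vector', 'wolf', 'cat'] (min_width=15, slack=1)
Line 5: ['draw', 'algorithm'] (min_width=14, slack=2)
Line 6: ['cup', 'a', 'cat', 'plane'] (min_width=15, slack=1)
Line 7: ['angry', 'universe'] (min_width=14, slack=2)
Line 8: ['silver', 'river', 'a'] (min_width=14, slack=2)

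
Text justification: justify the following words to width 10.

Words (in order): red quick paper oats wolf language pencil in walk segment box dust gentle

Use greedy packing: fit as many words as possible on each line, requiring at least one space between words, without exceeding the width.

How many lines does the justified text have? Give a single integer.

Answer: 9

Derivation:
Line 1: ['red', 'quick'] (min_width=9, slack=1)
Line 2: ['paper', 'oats'] (min_width=10, slack=0)
Line 3: ['wolf'] (min_width=4, slack=6)
Line 4: ['language'] (min_width=8, slack=2)
Line 5: ['pencil', 'in'] (min_width=9, slack=1)
Line 6: ['walk'] (min_width=4, slack=6)
Line 7: ['segment'] (min_width=7, slack=3)
Line 8: ['box', 'dust'] (min_width=8, slack=2)
Line 9: ['gentle'] (min_width=6, slack=4)
Total lines: 9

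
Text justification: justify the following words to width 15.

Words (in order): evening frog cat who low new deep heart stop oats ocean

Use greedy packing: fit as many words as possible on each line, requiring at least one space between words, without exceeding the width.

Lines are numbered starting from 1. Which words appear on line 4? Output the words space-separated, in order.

Line 1: ['evening', 'frog'] (min_width=12, slack=3)
Line 2: ['cat', 'who', 'low', 'new'] (min_width=15, slack=0)
Line 3: ['deep', 'heart', 'stop'] (min_width=15, slack=0)
Line 4: ['oats', 'ocean'] (min_width=10, slack=5)

Answer: oats ocean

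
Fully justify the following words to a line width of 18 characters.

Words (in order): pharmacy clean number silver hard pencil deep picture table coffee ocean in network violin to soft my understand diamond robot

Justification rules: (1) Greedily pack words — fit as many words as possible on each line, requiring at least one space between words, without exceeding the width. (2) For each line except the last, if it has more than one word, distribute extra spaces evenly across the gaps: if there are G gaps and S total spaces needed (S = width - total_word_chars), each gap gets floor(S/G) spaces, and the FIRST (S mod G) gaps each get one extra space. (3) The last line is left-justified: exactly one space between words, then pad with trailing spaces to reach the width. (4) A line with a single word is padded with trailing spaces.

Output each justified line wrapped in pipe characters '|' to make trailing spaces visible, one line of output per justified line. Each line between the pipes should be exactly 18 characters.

Line 1: ['pharmacy', 'clean'] (min_width=14, slack=4)
Line 2: ['number', 'silver', 'hard'] (min_width=18, slack=0)
Line 3: ['pencil', 'deep'] (min_width=11, slack=7)
Line 4: ['picture', 'table'] (min_width=13, slack=5)
Line 5: ['coffee', 'ocean', 'in'] (min_width=15, slack=3)
Line 6: ['network', 'violin', 'to'] (min_width=17, slack=1)
Line 7: ['soft', 'my', 'understand'] (min_width=18, slack=0)
Line 8: ['diamond', 'robot'] (min_width=13, slack=5)

Answer: |pharmacy     clean|
|number silver hard|
|pencil        deep|
|picture      table|
|coffee   ocean  in|
|network  violin to|
|soft my understand|
|diamond robot     |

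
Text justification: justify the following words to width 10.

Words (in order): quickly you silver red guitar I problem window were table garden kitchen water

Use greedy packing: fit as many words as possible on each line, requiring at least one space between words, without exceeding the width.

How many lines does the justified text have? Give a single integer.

Answer: 9

Derivation:
Line 1: ['quickly'] (min_width=7, slack=3)
Line 2: ['you', 'silver'] (min_width=10, slack=0)
Line 3: ['red', 'guitar'] (min_width=10, slack=0)
Line 4: ['I', 'problem'] (min_width=9, slack=1)
Line 5: ['window'] (min_width=6, slack=4)
Line 6: ['were', 'table'] (min_width=10, slack=0)
Line 7: ['garden'] (min_width=6, slack=4)
Line 8: ['kitchen'] (min_width=7, slack=3)
Line 9: ['water'] (min_width=5, slack=5)
Total lines: 9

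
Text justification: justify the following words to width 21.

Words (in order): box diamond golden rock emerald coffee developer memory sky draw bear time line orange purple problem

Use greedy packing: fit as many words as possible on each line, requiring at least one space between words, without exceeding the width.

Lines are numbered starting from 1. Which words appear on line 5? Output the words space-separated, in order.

Line 1: ['box', 'diamond', 'golden'] (min_width=18, slack=3)
Line 2: ['rock', 'emerald', 'coffee'] (min_width=19, slack=2)
Line 3: ['developer', 'memory', 'sky'] (min_width=20, slack=1)
Line 4: ['draw', 'bear', 'time', 'line'] (min_width=19, slack=2)
Line 5: ['orange', 'purple', 'problem'] (min_width=21, slack=0)

Answer: orange purple problem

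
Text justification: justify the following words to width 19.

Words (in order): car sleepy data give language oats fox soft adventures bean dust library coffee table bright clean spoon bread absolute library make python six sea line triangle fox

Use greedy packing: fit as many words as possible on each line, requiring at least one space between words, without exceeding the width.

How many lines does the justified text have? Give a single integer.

Answer: 9

Derivation:
Line 1: ['car', 'sleepy', 'data'] (min_width=15, slack=4)
Line 2: ['give', 'language', 'oats'] (min_width=18, slack=1)
Line 3: ['fox', 'soft', 'adventures'] (min_width=19, slack=0)
Line 4: ['bean', 'dust', 'library'] (min_width=17, slack=2)
Line 5: ['coffee', 'table', 'bright'] (min_width=19, slack=0)
Line 6: ['clean', 'spoon', 'bread'] (min_width=17, slack=2)
Line 7: ['absolute', 'library'] (min_width=16, slack=3)
Line 8: ['make', 'python', 'six', 'sea'] (min_width=19, slack=0)
Line 9: ['line', 'triangle', 'fox'] (min_width=17, slack=2)
Total lines: 9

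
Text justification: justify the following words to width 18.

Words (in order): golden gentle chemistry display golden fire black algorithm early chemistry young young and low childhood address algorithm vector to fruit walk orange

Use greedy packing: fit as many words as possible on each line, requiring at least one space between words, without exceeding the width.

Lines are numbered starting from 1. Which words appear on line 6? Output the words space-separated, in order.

Answer: young and low

Derivation:
Line 1: ['golden', 'gentle'] (min_width=13, slack=5)
Line 2: ['chemistry', 'display'] (min_width=17, slack=1)
Line 3: ['golden', 'fire', 'black'] (min_width=17, slack=1)
Line 4: ['algorithm', 'early'] (min_width=15, slack=3)
Line 5: ['chemistry', 'young'] (min_width=15, slack=3)
Line 6: ['young', 'and', 'low'] (min_width=13, slack=5)
Line 7: ['childhood', 'address'] (min_width=17, slack=1)
Line 8: ['algorithm', 'vector'] (min_width=16, slack=2)
Line 9: ['to', 'fruit', 'walk'] (min_width=13, slack=5)
Line 10: ['orange'] (min_width=6, slack=12)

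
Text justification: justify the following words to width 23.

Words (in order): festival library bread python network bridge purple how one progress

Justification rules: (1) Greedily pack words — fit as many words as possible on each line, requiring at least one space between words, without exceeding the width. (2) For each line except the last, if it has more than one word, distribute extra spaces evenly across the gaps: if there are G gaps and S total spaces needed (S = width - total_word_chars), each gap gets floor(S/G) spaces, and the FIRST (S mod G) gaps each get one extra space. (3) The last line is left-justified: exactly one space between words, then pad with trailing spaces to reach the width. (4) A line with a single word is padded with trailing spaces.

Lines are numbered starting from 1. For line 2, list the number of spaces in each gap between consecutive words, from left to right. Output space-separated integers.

Answer: 2 2

Derivation:
Line 1: ['festival', 'library', 'bread'] (min_width=22, slack=1)
Line 2: ['python', 'network', 'bridge'] (min_width=21, slack=2)
Line 3: ['purple', 'how', 'one', 'progress'] (min_width=23, slack=0)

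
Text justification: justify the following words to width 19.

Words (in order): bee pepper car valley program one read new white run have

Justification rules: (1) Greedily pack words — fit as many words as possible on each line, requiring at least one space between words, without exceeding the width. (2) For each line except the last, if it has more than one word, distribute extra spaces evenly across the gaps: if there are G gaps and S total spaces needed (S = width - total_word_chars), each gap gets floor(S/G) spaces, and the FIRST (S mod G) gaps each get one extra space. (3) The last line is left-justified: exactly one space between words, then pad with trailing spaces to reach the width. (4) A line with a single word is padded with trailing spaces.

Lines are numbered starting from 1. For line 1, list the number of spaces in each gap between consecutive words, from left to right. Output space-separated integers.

Answer: 4 3

Derivation:
Line 1: ['bee', 'pepper', 'car'] (min_width=14, slack=5)
Line 2: ['valley', 'program', 'one'] (min_width=18, slack=1)
Line 3: ['read', 'new', 'white', 'run'] (min_width=18, slack=1)
Line 4: ['have'] (min_width=4, slack=15)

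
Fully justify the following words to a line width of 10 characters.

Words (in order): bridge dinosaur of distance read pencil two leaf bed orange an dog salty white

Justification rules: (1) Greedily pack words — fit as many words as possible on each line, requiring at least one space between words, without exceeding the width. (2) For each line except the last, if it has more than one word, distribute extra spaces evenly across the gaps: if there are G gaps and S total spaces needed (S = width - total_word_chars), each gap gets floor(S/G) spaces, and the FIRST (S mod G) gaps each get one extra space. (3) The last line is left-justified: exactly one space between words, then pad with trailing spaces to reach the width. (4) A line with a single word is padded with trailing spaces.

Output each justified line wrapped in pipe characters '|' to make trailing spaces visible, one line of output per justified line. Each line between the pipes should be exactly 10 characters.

Answer: |bridge    |
|dinosaur  |
|of        |
|distance  |
|read      |
|pencil two|
|leaf   bed|
|orange  an|
|dog  salty|
|white     |

Derivation:
Line 1: ['bridge'] (min_width=6, slack=4)
Line 2: ['dinosaur'] (min_width=8, slack=2)
Line 3: ['of'] (min_width=2, slack=8)
Line 4: ['distance'] (min_width=8, slack=2)
Line 5: ['read'] (min_width=4, slack=6)
Line 6: ['pencil', 'two'] (min_width=10, slack=0)
Line 7: ['leaf', 'bed'] (min_width=8, slack=2)
Line 8: ['orange', 'an'] (min_width=9, slack=1)
Line 9: ['dog', 'salty'] (min_width=9, slack=1)
Line 10: ['white'] (min_width=5, slack=5)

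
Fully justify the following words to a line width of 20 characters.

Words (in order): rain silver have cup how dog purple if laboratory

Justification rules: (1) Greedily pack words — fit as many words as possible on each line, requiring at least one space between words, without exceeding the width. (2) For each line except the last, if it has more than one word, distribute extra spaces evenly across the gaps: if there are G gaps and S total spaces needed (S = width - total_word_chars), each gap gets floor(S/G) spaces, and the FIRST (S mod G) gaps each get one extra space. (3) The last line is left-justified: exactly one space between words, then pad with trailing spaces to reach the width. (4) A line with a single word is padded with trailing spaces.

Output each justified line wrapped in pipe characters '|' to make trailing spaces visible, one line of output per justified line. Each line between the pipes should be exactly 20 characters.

Answer: |rain silver have cup|
|how  dog  purple  if|
|laboratory          |

Derivation:
Line 1: ['rain', 'silver', 'have', 'cup'] (min_width=20, slack=0)
Line 2: ['how', 'dog', 'purple', 'if'] (min_width=17, slack=3)
Line 3: ['laboratory'] (min_width=10, slack=10)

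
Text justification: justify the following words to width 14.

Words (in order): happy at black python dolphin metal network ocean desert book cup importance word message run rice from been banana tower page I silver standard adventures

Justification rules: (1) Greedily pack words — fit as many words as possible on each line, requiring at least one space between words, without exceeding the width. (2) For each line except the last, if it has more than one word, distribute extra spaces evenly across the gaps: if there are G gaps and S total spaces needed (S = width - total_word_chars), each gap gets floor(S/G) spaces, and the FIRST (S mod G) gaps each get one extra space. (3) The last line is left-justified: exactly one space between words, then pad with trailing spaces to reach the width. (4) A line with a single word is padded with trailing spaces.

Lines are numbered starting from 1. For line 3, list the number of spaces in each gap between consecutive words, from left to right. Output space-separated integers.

Answer: 2

Derivation:
Line 1: ['happy', 'at', 'black'] (min_width=14, slack=0)
Line 2: ['python', 'dolphin'] (min_width=14, slack=0)
Line 3: ['metal', 'network'] (min_width=13, slack=1)
Line 4: ['ocean', 'desert'] (min_width=12, slack=2)
Line 5: ['book', 'cup'] (min_width=8, slack=6)
Line 6: ['importance'] (min_width=10, slack=4)
Line 7: ['word', 'message'] (min_width=12, slack=2)
Line 8: ['run', 'rice', 'from'] (min_width=13, slack=1)
Line 9: ['been', 'banana'] (min_width=11, slack=3)
Line 10: ['tower', 'page', 'I'] (min_width=12, slack=2)
Line 11: ['silver'] (min_width=6, slack=8)
Line 12: ['standard'] (min_width=8, slack=6)
Line 13: ['adventures'] (min_width=10, slack=4)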